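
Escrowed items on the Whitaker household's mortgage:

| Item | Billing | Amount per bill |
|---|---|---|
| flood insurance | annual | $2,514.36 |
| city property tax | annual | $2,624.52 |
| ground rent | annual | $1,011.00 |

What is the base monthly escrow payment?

Flood insurance: $2,514.36 annually
City property tax: $2,624.52 annually
Ground rent: $1,011.00 annually
Total annual escrow = $6,149.88
Monthly = $6,149.88 ÷ 12 = $512.49

$512.49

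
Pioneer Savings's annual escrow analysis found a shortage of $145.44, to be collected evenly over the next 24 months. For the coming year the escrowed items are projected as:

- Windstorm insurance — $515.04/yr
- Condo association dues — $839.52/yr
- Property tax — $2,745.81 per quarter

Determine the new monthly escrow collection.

Windstorm insurance — $515.04/yr
Condo association dues — $839.52/yr
Property tax — $2,745.81 × 4 = $10,983.24/yr
Combined annual = $515.04 + $839.52 + $10,983.24 = $12,337.80
Base monthly escrow = $12,337.80 ÷ 12 = $1,028.15
Monthly shortage recovery: $145.44 ÷ 24 = $6.06
Adjusted monthly = $1,028.15 + $6.06 = $1,034.21

$1,034.21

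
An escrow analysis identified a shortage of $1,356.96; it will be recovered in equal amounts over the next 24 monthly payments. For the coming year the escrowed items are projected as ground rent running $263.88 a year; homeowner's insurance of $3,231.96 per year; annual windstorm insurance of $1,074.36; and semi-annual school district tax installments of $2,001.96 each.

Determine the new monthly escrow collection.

Ground rent = $263.88 per year
Homeowner's insurance = $3,231.96 per year
Windstorm insurance = $1,074.36 per year
School district tax = $2,001.96 × 2 = $4,003.92 per year
Total per year = $263.88 + $3,231.96 + $1,074.36 + $4,003.92 = $8,574.12
Monthly = $8,574.12 ÷ 12 = $714.51
Monthly shortage recovery: $1,356.96 ÷ 24 = $56.54
New monthly escrow = $714.51 + $56.54 = $771.05

$771.05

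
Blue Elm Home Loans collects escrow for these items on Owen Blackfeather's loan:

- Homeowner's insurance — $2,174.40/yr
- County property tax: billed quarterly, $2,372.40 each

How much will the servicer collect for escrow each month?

Homeowner's insurance — $2,174.40/yr
County property tax — $2,372.40 × 4 = $9,489.60/yr
Yearly total = $11,664.00
Monthly = $11,664.00 / 12 = $972.00

$972.00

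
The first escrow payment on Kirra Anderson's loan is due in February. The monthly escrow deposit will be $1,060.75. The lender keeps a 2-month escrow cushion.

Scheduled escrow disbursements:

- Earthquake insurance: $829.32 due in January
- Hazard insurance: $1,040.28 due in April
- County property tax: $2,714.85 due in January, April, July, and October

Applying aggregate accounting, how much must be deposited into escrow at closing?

$2,694.38

Cushion = 2 × $1,060.75 = $2,121.50
Trial balance (start $0, +$1,060.75 each month, − disbursements):
  Feb: +$1,060.75 → $1,060.75
  Mar: +$1,060.75 → $2,121.50
  Apr: +$1,060.75 − $3,755.13 → -$572.88
  May: +$1,060.75 → $487.87
  Jun: +$1,060.75 → $1,548.62
  Jul: +$1,060.75 − $2,714.85 → -$105.48
  Aug: +$1,060.75 → $955.27
  Sep: +$1,060.75 → $2,016.02
  Oct: +$1,060.75 − $2,714.85 → $361.92
  Nov: +$1,060.75 → $1,422.67
  Dec: +$1,060.75 → $2,483.42
  Jan: +$1,060.75 − $3,544.17 → $0.00
Lowest trial balance = -$572.88 (Apr)
Initial deposit = cushion − low point = $2,121.50 − (-$572.88) = $2,694.38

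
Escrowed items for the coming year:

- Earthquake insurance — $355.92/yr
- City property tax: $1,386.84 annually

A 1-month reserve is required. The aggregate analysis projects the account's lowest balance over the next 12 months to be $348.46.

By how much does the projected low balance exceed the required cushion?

$203.23

Earthquake insurance — $355.92
City property tax — $1,386.84
Total annual escrow = $1,742.76
Base monthly escrow = $1,742.76 ÷ 12 = $145.23
Cushion = 1 × $145.23 = $145.23
Excess over cushion: $348.46 − $145.23 = $203.23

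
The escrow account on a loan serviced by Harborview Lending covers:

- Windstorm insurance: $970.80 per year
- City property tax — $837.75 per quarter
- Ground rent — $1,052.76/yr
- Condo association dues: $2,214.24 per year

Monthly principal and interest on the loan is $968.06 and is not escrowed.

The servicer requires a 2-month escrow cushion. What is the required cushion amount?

$1,264.80

Windstorm insurance — $970.80 annually
City property tax — $837.75 × 4 = $3,351.00 annually
Ground rent — $1,052.76 annually
Condo association dues — $2,214.24 annually
Combined annual = $970.80 + $3,351.00 + $1,052.76 + $2,214.24 = $7,588.80
Base monthly escrow = $7,588.80 ÷ 12 = $632.40
Reserve = 2 × $632.40 = $1,264.80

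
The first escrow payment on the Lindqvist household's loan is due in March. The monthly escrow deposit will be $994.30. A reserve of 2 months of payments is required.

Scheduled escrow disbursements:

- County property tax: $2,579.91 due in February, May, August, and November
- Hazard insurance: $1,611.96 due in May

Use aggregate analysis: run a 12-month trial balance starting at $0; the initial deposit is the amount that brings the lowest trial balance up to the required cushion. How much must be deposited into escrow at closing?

$3,197.57

Cushion = 2 × $994.30 = $1,988.60
Trial balance (start $0, +$994.30 each month, − disbursements):
  Mar: +$994.30 → $994.30
  Apr: +$994.30 → $1,988.60
  May: +$994.30 − $4,191.87 → -$1,208.97
  Jun: +$994.30 → -$214.67
  Jul: +$994.30 → $779.63
  Aug: +$994.30 − $2,579.91 → -$805.98
  Sep: +$994.30 → $188.32
  Oct: +$994.30 → $1,182.62
  Nov: +$994.30 − $2,579.91 → -$402.99
  Dec: +$994.30 → $591.31
  Jan: +$994.30 → $1,585.61
  Feb: +$994.30 − $2,579.91 → $0.00
Lowest trial balance = -$1,208.97 (May)
Initial deposit = cushion − low point = $1,988.60 − (-$1,208.97) = $3,197.57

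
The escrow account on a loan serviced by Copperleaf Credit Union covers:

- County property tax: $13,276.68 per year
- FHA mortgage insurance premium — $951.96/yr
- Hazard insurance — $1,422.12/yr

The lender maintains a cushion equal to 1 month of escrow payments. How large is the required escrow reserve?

County property tax: $13,276.68
FHA mortgage insurance premium: $951.96
Hazard insurance: $1,422.12
Annual escrow total = $13,276.68 + $951.96 + $1,422.12 = $15,650.76
Per month = $15,650.76 ÷ 12 = $1,304.23
Reserve = 1 × $1,304.23 = $1,304.23

$1,304.23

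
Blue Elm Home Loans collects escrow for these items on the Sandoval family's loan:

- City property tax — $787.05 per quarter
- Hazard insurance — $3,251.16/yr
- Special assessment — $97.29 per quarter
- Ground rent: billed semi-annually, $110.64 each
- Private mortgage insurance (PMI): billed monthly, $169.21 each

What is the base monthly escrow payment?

$753.36

City property tax — $787.05 × 4 = $3,148.20 per year
Hazard insurance — $3,251.16 per year
Special assessment — $97.29 × 4 = $389.16 per year
Ground rent — $110.64 × 2 = $221.28 per year
Private mortgage insurance (PMI) — $169.21 × 12 = $2,030.52 per year
Annual escrow total = $9,040.32
Base monthly escrow = $9,040.32 / 12 = $753.36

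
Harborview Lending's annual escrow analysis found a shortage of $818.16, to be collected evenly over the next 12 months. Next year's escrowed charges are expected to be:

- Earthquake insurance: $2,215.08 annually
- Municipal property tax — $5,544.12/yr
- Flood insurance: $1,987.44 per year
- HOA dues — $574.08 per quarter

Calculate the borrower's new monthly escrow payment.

$1,071.76

Earthquake insurance = $2,215.08 per year
Municipal property tax = $5,544.12 per year
Flood insurance = $1,987.44 per year
HOA dues = $574.08 × 4 = $2,296.32 per year
Annual escrow total = $12,042.96
Base monthly escrow = $12,042.96 / 12 = $1,003.58
Shortage per month = $818.16 ÷ 12 = $68.18
New monthly escrow = $1,003.58 + $68.18 = $1,071.76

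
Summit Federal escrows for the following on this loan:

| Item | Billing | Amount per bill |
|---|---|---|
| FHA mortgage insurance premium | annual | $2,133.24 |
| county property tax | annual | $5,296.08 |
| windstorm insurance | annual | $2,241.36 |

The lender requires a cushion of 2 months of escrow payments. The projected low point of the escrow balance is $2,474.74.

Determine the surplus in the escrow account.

$862.96

FHA mortgage insurance premium: $2,133.24
County property tax: $5,296.08
Windstorm insurance: $2,241.36
Total per year = $9,670.68
Monthly = $9,670.68 / 12 = $805.89
Required reserve = 2 × $805.89 = $1,611.78
Surplus = $2,474.74 − $1,611.78 = $862.96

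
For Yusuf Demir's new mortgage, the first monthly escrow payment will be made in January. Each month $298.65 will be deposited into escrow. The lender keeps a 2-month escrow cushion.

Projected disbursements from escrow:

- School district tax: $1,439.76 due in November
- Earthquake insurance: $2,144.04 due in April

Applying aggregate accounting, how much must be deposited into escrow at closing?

Cushion = 2 × $298.65 = $597.30
Trial balance (start $0, +$298.65 each month, − disbursements):
  Jan: +$298.65 → $298.65
  Feb: +$298.65 → $597.30
  Mar: +$298.65 → $895.95
  Apr: +$298.65 − $2,144.04 → -$949.44
  May: +$298.65 → -$650.79
  Jun: +$298.65 → -$352.14
  Jul: +$298.65 → -$53.49
  Aug: +$298.65 → $245.16
  Sep: +$298.65 → $543.81
  Oct: +$298.65 → $842.46
  Nov: +$298.65 − $1,439.76 → -$298.65
  Dec: +$298.65 → $0.00
Lowest trial balance = -$949.44 (Apr)
Initial deposit = cushion − low point = $597.30 − (-$949.44) = $1,546.74

$1,546.74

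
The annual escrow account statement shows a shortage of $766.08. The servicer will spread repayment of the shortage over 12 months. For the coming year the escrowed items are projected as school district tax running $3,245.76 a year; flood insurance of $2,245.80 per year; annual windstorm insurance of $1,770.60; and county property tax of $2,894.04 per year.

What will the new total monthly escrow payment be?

School district tax = $3,245.76/yr
Flood insurance = $2,245.80/yr
Windstorm insurance = $1,770.60/yr
County property tax = $2,894.04/yr
Total per year = $3,245.76 + $2,245.80 + $1,770.60 + $2,894.04 = $10,156.20
Monthly escrow = $10,156.20 ÷ 12 = $846.35
Shortage per month = $766.08 ÷ 12 = $63.84
Adjusted monthly = $846.35 + $63.84 = $910.19

$910.19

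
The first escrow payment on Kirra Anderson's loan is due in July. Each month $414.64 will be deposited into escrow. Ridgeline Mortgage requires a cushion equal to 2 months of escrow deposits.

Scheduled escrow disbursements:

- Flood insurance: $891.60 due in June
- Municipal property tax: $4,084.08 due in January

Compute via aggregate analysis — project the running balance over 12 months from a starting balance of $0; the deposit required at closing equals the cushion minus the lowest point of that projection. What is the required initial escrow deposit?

$2,010.88

Cushion = 2 × $414.64 = $829.28
Trial balance (start $0, +$414.64 each month, − disbursements):
  Jul: +$414.64 → $414.64
  Aug: +$414.64 → $829.28
  Sep: +$414.64 → $1,243.92
  Oct: +$414.64 → $1,658.56
  Nov: +$414.64 → $2,073.20
  Dec: +$414.64 → $2,487.84
  Jan: +$414.64 − $4,084.08 → -$1,181.60
  Feb: +$414.64 → -$766.96
  Mar: +$414.64 → -$352.32
  Apr: +$414.64 → $62.32
  May: +$414.64 → $476.96
  Jun: +$414.64 − $891.60 → $0.00
Lowest trial balance = -$1,181.60 (Jan)
Initial deposit = cushion − low point = $829.28 − (-$1,181.60) = $2,010.88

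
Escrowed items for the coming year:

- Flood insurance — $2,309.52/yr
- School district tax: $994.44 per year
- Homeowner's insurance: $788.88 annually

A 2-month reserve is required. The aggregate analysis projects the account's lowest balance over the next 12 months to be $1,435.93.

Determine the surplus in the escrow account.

$753.79

Flood insurance = $2,309.52 per year
School district tax = $994.44 per year
Homeowner's insurance = $788.88 per year
Total per year = $4,092.84
Per month = $4,092.84 / 12 = $341.07
Cushion = 2 × $341.07 = $682.14
Surplus = $1,435.93 − $682.14 = $753.79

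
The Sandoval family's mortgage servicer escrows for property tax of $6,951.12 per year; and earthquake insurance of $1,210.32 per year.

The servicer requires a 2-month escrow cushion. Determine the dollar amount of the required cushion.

Property tax: $6,951.12 annually
Earthquake insurance: $1,210.32 annually
Total per year = $6,951.12 + $1,210.32 = $8,161.44
Base monthly escrow = $8,161.44 ÷ 12 = $680.12
Cushion = 2 × $680.12 = $1,360.24

$1,360.24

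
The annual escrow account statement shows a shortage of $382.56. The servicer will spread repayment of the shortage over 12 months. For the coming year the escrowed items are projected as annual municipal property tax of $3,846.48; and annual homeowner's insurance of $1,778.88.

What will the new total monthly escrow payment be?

$500.66

Municipal property tax = $3,846.48 annually
Homeowner's insurance = $1,778.88 annually
Total per year = $5,625.36
Per month = $5,625.36 ÷ 12 = $468.78
Shortage spread = $382.56 ÷ 12 = $31.88/mo
Adjusted monthly = $468.78 + $31.88 = $500.66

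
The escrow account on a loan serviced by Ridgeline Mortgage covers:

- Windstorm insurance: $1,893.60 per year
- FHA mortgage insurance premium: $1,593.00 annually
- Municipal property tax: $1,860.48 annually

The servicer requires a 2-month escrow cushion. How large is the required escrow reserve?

Windstorm insurance = $1,893.60 per year
FHA mortgage insurance premium = $1,593.00 per year
Municipal property tax = $1,860.48 per year
Annual escrow total = $1,893.60 + $1,593.00 + $1,860.48 = $5,347.08
Per month = $5,347.08 / 12 = $445.59
Reserve = 2 × $445.59 = $891.18

$891.18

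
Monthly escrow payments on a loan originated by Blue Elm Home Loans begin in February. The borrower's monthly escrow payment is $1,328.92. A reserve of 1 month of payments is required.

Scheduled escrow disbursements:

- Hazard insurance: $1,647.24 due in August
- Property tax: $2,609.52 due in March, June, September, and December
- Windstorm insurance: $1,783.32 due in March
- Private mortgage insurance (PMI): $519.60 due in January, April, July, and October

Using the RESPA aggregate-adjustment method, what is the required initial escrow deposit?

Cushion = 1 × $1,328.92 = $1,328.92
Trial balance (start $0, +$1,328.92 each month, − disbursements):
  Feb: +$1,328.92 → $1,328.92
  Mar: +$1,328.92 − $4,392.84 → -$1,735.00
  Apr: +$1,328.92 − $519.60 → -$925.68
  May: +$1,328.92 → $403.24
  Jun: +$1,328.92 − $2,609.52 → -$877.36
  Jul: +$1,328.92 − $519.60 → -$68.04
  Aug: +$1,328.92 − $1,647.24 → -$386.36
  Sep: +$1,328.92 − $2,609.52 → -$1,666.96
  Oct: +$1,328.92 − $519.60 → -$857.64
  Nov: +$1,328.92 → $471.28
  Dec: +$1,328.92 − $2,609.52 → -$809.32
  Jan: +$1,328.92 − $519.60 → $0.00
Lowest trial balance = -$1,735.00 (Mar)
Initial deposit = cushion − low point = $1,328.92 − (-$1,735.00) = $3,063.92

$3,063.92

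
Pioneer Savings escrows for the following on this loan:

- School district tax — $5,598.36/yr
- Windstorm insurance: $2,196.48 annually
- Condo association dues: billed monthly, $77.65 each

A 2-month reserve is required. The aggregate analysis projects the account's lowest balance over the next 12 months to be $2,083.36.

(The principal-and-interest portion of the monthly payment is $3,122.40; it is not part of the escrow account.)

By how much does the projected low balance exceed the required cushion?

School district tax = $5,598.36
Windstorm insurance = $2,196.48
Condo association dues = $77.65 × 12 = $931.80
Total annual escrow = $5,598.36 + $2,196.48 + $931.80 = $8,726.64
Monthly = $8,726.64 / 12 = $727.22
Cushion = 2 × $727.22 = $1,454.44
Excess over cushion: $2,083.36 − $1,454.44 = $628.92

$628.92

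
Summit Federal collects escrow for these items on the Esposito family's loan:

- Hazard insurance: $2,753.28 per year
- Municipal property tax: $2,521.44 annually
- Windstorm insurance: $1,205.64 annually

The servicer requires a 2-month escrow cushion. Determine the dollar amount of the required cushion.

Hazard insurance = $2,753.28/yr
Municipal property tax = $2,521.44/yr
Windstorm insurance = $1,205.64/yr
Total annual escrow = $2,753.28 + $2,521.44 + $1,205.64 = $6,480.36
Monthly = $6,480.36 / 12 = $540.03
Required cushion = 2 × $540.03 = $1,080.06

$1,080.06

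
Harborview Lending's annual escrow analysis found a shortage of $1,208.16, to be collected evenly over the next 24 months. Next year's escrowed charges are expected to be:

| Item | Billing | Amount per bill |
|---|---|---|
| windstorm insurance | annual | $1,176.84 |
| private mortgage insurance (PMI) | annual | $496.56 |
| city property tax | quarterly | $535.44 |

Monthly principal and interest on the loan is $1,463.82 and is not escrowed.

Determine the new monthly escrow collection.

$368.27

Windstorm insurance — $1,176.84 per year
Private mortgage insurance (PMI) — $496.56 per year
City property tax — $535.44 × 4 = $2,141.76 per year
Total annual escrow = $3,815.16
Monthly = $3,815.16 / 12 = $317.93
Shortage spread = $1,208.16 ÷ 24 = $50.34/mo
Adjusted monthly = $317.93 + $50.34 = $368.27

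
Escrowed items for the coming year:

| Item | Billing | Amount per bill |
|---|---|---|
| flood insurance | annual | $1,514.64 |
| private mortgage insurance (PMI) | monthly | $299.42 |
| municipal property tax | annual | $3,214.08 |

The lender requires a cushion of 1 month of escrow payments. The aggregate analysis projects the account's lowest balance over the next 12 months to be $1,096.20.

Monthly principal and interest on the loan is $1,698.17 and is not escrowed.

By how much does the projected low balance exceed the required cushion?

$402.72

Flood insurance — $1,514.64 per year
Private mortgage insurance (PMI) — $299.42 × 12 = $3,593.04 per year
Municipal property tax — $3,214.08 per year
Total per year = $1,514.64 + $3,593.04 + $3,214.08 = $8,321.76
Base monthly escrow = $8,321.76 ÷ 12 = $693.48
Required reserve = 1 × $693.48 = $693.48
Surplus = $1,096.20 − $693.48 = $402.72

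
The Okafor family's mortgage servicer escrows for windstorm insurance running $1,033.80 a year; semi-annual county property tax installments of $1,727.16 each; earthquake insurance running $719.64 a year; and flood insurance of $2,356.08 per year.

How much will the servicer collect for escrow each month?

$630.32

Windstorm insurance: $1,033.80/yr
County property tax: $1,727.16 × 2 = $3,454.32/yr
Earthquake insurance: $719.64/yr
Flood insurance: $2,356.08/yr
Yearly total = $7,563.84
Base monthly escrow = $7,563.84 / 12 = $630.32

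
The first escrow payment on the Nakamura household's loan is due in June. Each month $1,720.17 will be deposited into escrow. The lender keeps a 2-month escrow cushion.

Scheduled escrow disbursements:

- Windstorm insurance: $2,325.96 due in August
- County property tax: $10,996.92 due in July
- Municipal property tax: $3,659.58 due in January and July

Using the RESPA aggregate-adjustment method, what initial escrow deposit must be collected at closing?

$15,262.29

Cushion = 2 × $1,720.17 = $3,440.34
Trial balance (start $0, +$1,720.17 each month, − disbursements):
  Jun: +$1,720.17 → $1,720.17
  Jul: +$1,720.17 − $14,656.50 → -$11,216.16
  Aug: +$1,720.17 − $2,325.96 → -$11,821.95
  Sep: +$1,720.17 → -$10,101.78
  Oct: +$1,720.17 → -$8,381.61
  Nov: +$1,720.17 → -$6,661.44
  Dec: +$1,720.17 → -$4,941.27
  Jan: +$1,720.17 − $3,659.58 → -$6,880.68
  Feb: +$1,720.17 → -$5,160.51
  Mar: +$1,720.17 → -$3,440.34
  Apr: +$1,720.17 → -$1,720.17
  May: +$1,720.17 → $0.00
Lowest trial balance = -$11,821.95 (Aug)
Initial deposit = cushion − low point = $3,440.34 − (-$11,821.95) = $15,262.29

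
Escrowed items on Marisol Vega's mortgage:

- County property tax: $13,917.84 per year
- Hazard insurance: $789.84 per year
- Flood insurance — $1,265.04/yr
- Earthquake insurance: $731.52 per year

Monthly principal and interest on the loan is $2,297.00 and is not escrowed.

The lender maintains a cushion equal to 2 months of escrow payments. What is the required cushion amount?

$2,784.04

County property tax — $13,917.84
Hazard insurance — $789.84
Flood insurance — $1,265.04
Earthquake insurance — $731.52
Annual escrow total = $13,917.84 + $789.84 + $1,265.04 + $731.52 = $16,704.24
Base monthly escrow = $16,704.24 ÷ 12 = $1,392.02
Reserve = 2 × $1,392.02 = $2,784.04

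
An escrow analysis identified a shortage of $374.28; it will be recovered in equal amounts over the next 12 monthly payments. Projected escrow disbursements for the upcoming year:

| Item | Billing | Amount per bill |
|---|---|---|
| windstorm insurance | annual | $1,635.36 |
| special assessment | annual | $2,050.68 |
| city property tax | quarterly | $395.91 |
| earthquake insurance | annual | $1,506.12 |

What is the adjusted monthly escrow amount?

Windstorm insurance = $1,635.36 per year
Special assessment = $2,050.68 per year
City property tax = $395.91 × 4 = $1,583.64 per year
Earthquake insurance = $1,506.12 per year
Total annual escrow = $6,775.80
Per month = $6,775.80 / 12 = $564.65
Shortage spread = $374.28 / 12 = $31.19/mo
Adjusted monthly = $564.65 + $31.19 = $595.84

$595.84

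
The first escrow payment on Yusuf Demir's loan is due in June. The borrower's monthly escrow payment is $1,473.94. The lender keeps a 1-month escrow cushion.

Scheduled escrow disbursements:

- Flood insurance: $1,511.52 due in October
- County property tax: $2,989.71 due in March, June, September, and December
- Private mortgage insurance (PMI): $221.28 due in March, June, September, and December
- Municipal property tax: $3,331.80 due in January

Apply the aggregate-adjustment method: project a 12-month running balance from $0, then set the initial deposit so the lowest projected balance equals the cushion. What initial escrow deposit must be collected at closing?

Cushion = 1 × $1,473.94 = $1,473.94
Trial balance (start $0, +$1,473.94 each month, − disbursements):
  Jun: +$1,473.94 − $3,210.99 → -$1,737.05
  Jul: +$1,473.94 → -$263.11
  Aug: +$1,473.94 → $1,210.83
  Sep: +$1,473.94 − $3,210.99 → -$526.22
  Oct: +$1,473.94 − $1,511.52 → -$563.80
  Nov: +$1,473.94 → $910.14
  Dec: +$1,473.94 − $3,210.99 → -$826.91
  Jan: +$1,473.94 − $3,331.80 → -$2,684.77
  Feb: +$1,473.94 → -$1,210.83
  Mar: +$1,473.94 − $3,210.99 → -$2,947.88
  Apr: +$1,473.94 → -$1,473.94
  May: +$1,473.94 → $0.00
Lowest trial balance = -$2,947.88 (Mar)
Initial deposit = cushion − low point = $1,473.94 − (-$2,947.88) = $4,421.82

$4,421.82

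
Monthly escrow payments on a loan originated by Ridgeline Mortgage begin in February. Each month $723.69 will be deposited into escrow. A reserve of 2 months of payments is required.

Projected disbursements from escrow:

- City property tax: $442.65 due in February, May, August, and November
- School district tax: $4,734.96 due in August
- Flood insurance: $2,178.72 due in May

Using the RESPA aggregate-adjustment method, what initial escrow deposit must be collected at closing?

Cushion = 2 × $723.69 = $1,447.38
Trial balance (start $0, +$723.69 each month, − disbursements):
  Feb: +$723.69 − $442.65 → $281.04
  Mar: +$723.69 → $1,004.73
  Apr: +$723.69 → $1,728.42
  May: +$723.69 − $2,621.37 → -$169.26
  Jun: +$723.69 → $554.43
  Jul: +$723.69 → $1,278.12
  Aug: +$723.69 − $5,177.61 → -$3,175.80
  Sep: +$723.69 → -$2,452.11
  Oct: +$723.69 → -$1,728.42
  Nov: +$723.69 − $442.65 → -$1,447.38
  Dec: +$723.69 → -$723.69
  Jan: +$723.69 → $0.00
Lowest trial balance = -$3,175.80 (Aug)
Initial deposit = cushion − low point = $1,447.38 − (-$3,175.80) = $4,623.18

$4,623.18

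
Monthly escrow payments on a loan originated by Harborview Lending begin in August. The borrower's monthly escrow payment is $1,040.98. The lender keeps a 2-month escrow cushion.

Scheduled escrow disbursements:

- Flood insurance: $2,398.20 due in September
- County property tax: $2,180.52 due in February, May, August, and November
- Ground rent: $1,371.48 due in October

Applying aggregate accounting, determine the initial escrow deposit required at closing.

$6,048.76

Cushion = 2 × $1,040.98 = $2,081.96
Trial balance (start $0, +$1,040.98 each month, − disbursements):
  Aug: +$1,040.98 − $2,180.52 → -$1,139.54
  Sep: +$1,040.98 − $2,398.20 → -$2,496.76
  Oct: +$1,040.98 − $1,371.48 → -$2,827.26
  Nov: +$1,040.98 − $2,180.52 → -$3,966.80
  Dec: +$1,040.98 → -$2,925.82
  Jan: +$1,040.98 → -$1,884.84
  Feb: +$1,040.98 − $2,180.52 → -$3,024.38
  Mar: +$1,040.98 → -$1,983.40
  Apr: +$1,040.98 → -$942.42
  May: +$1,040.98 − $2,180.52 → -$2,081.96
  Jun: +$1,040.98 → -$1,040.98
  Jul: +$1,040.98 → $0.00
Lowest trial balance = -$3,966.80 (Nov)
Initial deposit = cushion − low point = $2,081.96 − (-$3,966.80) = $6,048.76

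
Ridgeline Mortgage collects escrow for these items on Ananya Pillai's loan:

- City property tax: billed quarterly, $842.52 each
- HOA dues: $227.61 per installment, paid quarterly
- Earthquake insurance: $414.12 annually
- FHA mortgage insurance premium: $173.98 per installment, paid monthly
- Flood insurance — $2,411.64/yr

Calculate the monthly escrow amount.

$766.17

City property tax — $842.52 × 4 = $3,370.08/yr
HOA dues — $227.61 × 4 = $910.44/yr
Earthquake insurance — $414.12/yr
FHA mortgage insurance premium — $173.98 × 12 = $2,087.76/yr
Flood insurance — $2,411.64/yr
Total annual escrow = $3,370.08 + $910.44 + $414.12 + $2,087.76 + $2,411.64 = $9,194.04
Monthly = $9,194.04 / 12 = $766.17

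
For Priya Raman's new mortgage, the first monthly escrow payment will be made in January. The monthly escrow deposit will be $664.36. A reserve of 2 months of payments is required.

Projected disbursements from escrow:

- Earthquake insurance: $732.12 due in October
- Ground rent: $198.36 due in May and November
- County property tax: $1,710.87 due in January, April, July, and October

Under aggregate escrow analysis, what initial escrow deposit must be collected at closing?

Cushion = 2 × $664.36 = $1,328.72
Trial balance (start $0, +$664.36 each month, − disbursements):
  Jan: +$664.36 − $1,710.87 → -$1,046.51
  Feb: +$664.36 → -$382.15
  Mar: +$664.36 → $282.21
  Apr: +$664.36 − $1,710.87 → -$764.30
  May: +$664.36 − $198.36 → -$298.30
  Jun: +$664.36 → $366.06
  Jul: +$664.36 − $1,710.87 → -$680.45
  Aug: +$664.36 → -$16.09
  Sep: +$664.36 → $648.27
  Oct: +$664.36 − $2,442.99 → -$1,130.36
  Nov: +$664.36 − $198.36 → -$664.36
  Dec: +$664.36 → $0.00
Lowest trial balance = -$1,130.36 (Oct)
Initial deposit = cushion − low point = $1,328.72 − (-$1,130.36) = $2,459.08

$2,459.08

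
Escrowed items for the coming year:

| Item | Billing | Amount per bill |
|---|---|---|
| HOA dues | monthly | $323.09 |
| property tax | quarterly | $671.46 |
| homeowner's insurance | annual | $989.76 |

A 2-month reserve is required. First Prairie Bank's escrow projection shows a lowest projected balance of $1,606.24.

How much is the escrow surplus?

$347.46

HOA dues: $323.09 × 12 = $3,877.08 per year
Property tax: $671.46 × 4 = $2,685.84 per year
Homeowner's insurance: $989.76 per year
Total per year = $7,552.68
Monthly = $7,552.68 ÷ 12 = $629.39
Required cushion = 2 × $629.39 = $1,258.78
Excess over cushion: $1,606.24 − $1,258.78 = $347.46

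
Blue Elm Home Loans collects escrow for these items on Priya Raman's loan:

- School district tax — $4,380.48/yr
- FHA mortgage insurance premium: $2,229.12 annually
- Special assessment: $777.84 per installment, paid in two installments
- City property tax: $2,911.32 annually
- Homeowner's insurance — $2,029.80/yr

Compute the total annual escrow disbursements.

$13,106.40

School district tax: $4,380.48
FHA mortgage insurance premium: $2,229.12
Special assessment: $777.84 × 2 = $1,555.68
City property tax: $2,911.32
Homeowner's insurance: $2,029.80
Total annual escrow = $4,380.48 + $2,229.12 + $1,555.68 + $2,911.32 + $2,029.80 = $13,106.40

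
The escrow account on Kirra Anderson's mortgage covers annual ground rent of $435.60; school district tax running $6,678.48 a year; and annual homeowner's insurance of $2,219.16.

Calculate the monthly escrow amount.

Ground rent: $435.60/yr
School district tax: $6,678.48/yr
Homeowner's insurance: $2,219.16/yr
Total per year = $435.60 + $6,678.48 + $2,219.16 = $9,333.24
Base monthly escrow = $9,333.24 ÷ 12 = $777.77

$777.77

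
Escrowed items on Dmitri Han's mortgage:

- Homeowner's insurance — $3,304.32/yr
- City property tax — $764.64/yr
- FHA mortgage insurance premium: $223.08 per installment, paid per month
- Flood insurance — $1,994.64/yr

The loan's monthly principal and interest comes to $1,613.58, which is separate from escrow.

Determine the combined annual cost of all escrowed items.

Homeowner's insurance = $3,304.32/yr
City property tax = $764.64/yr
FHA mortgage insurance premium = $223.08 × 12 = $2,676.96/yr
Flood insurance = $1,994.64/yr
Annual escrow total = $3,304.32 + $764.64 + $2,676.96 + $1,994.64 = $8,740.56

$8,740.56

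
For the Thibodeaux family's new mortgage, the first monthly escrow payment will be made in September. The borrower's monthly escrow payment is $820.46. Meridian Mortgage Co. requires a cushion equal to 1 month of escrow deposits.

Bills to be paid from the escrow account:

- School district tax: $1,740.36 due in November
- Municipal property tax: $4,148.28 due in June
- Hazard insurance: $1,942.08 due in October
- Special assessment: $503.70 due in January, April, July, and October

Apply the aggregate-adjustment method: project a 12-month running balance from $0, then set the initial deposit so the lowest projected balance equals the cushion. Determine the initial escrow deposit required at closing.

Cushion = 1 × $820.46 = $820.46
Trial balance (start $0, +$820.46 each month, − disbursements):
  Sep: +$820.46 → $820.46
  Oct: +$820.46 − $2,445.78 → -$804.86
  Nov: +$820.46 − $1,740.36 → -$1,724.76
  Dec: +$820.46 → -$904.30
  Jan: +$820.46 − $503.70 → -$587.54
  Feb: +$820.46 → $232.92
  Mar: +$820.46 → $1,053.38
  Apr: +$820.46 − $503.70 → $1,370.14
  May: +$820.46 → $2,190.60
  Jun: +$820.46 − $4,148.28 → -$1,137.22
  Jul: +$820.46 − $503.70 → -$820.46
  Aug: +$820.46 → $0.00
Lowest trial balance = -$1,724.76 (Nov)
Initial deposit = cushion − low point = $820.46 − (-$1,724.76) = $2,545.22

$2,545.22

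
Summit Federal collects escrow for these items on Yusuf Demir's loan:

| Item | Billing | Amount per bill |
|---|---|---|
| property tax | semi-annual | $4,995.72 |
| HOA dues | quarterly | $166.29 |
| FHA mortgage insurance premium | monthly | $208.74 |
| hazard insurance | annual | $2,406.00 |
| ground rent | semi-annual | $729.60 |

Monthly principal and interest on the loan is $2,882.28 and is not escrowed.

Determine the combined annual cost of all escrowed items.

$17,026.68

Property tax = $4,995.72 × 2 = $9,991.44/yr
HOA dues = $166.29 × 4 = $665.16/yr
FHA mortgage insurance premium = $208.74 × 12 = $2,504.88/yr
Hazard insurance = $2,406.00/yr
Ground rent = $729.60 × 2 = $1,459.20/yr
Combined annual = $9,991.44 + $665.16 + $2,504.88 + $2,406.00 + $1,459.20 = $17,026.68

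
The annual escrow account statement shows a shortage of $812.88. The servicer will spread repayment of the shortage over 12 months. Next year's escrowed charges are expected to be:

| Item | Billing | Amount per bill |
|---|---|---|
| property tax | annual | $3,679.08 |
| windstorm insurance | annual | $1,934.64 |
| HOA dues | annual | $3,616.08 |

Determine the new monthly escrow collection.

Property tax = $3,679.08/yr
Windstorm insurance = $1,934.64/yr
HOA dues = $3,616.08/yr
Combined annual = $3,679.08 + $1,934.64 + $3,616.08 = $9,229.80
Base monthly escrow = $9,229.80 ÷ 12 = $769.15
Shortage per month = $812.88 ÷ 12 = $67.74
Adjusted monthly = $769.15 + $67.74 = $836.89

$836.89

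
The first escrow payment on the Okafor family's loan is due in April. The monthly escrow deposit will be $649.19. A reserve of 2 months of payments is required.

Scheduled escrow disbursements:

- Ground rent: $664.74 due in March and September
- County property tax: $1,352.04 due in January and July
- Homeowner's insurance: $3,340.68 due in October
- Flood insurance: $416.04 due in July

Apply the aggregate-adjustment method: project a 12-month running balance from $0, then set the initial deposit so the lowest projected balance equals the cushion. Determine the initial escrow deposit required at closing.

$2,527.55

Cushion = 2 × $649.19 = $1,298.38
Trial balance (start $0, +$649.19 each month, − disbursements):
  Apr: +$649.19 → $649.19
  May: +$649.19 → $1,298.38
  Jun: +$649.19 → $1,947.57
  Jul: +$649.19 − $1,768.08 → $828.68
  Aug: +$649.19 → $1,477.87
  Sep: +$649.19 − $664.74 → $1,462.32
  Oct: +$649.19 − $3,340.68 → -$1,229.17
  Nov: +$649.19 → -$579.98
  Dec: +$649.19 → $69.21
  Jan: +$649.19 − $1,352.04 → -$633.64
  Feb: +$649.19 → $15.55
  Mar: +$649.19 − $664.74 → $0.00
Lowest trial balance = -$1,229.17 (Oct)
Initial deposit = cushion − low point = $1,298.38 − (-$1,229.17) = $2,527.55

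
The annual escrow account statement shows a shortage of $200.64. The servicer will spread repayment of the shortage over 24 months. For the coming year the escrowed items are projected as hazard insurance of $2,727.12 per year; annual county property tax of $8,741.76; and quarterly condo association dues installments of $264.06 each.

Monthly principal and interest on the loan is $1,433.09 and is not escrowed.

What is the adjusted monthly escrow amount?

Hazard insurance = $2,727.12
County property tax = $8,741.76
Condo association dues = $264.06 × 4 = $1,056.24
Total annual escrow = $2,727.12 + $8,741.76 + $1,056.24 = $12,525.12
Monthly = $12,525.12 ÷ 12 = $1,043.76
Shortage spread = $200.64 / 24 = $8.36/mo
Adjusted monthly = $1,043.76 + $8.36 = $1,052.12

$1,052.12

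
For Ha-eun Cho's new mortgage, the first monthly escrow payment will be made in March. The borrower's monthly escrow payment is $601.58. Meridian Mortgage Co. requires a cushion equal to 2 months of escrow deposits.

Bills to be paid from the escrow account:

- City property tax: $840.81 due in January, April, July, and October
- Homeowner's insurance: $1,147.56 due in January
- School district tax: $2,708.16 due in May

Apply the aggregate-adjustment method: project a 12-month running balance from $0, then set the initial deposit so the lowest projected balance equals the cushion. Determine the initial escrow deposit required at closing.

$2,947.39

Cushion = 2 × $601.58 = $1,203.16
Trial balance (start $0, +$601.58 each month, − disbursements):
  Mar: +$601.58 → $601.58
  Apr: +$601.58 − $840.81 → $362.35
  May: +$601.58 − $2,708.16 → -$1,744.23
  Jun: +$601.58 → -$1,142.65
  Jul: +$601.58 − $840.81 → -$1,381.88
  Aug: +$601.58 → -$780.30
  Sep: +$601.58 → -$178.72
  Oct: +$601.58 − $840.81 → -$417.95
  Nov: +$601.58 → $183.63
  Dec: +$601.58 → $785.21
  Jan: +$601.58 − $1,988.37 → -$601.58
  Feb: +$601.58 → $0.00
Lowest trial balance = -$1,744.23 (May)
Initial deposit = cushion − low point = $1,203.16 − (-$1,744.23) = $2,947.39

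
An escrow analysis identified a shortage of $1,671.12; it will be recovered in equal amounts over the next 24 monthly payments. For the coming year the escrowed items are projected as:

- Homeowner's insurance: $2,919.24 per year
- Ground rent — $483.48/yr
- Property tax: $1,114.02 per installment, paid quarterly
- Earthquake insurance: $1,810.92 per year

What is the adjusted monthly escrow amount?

$875.44

Homeowner's insurance = $2,919.24 per year
Ground rent = $483.48 per year
Property tax = $1,114.02 × 4 = $4,456.08 per year
Earthquake insurance = $1,810.92 per year
Combined annual = $9,669.72
Base monthly escrow = $9,669.72 ÷ 12 = $805.81
Shortage per month = $1,671.12 ÷ 24 = $69.63
New monthly escrow = $805.81 + $69.63 = $875.44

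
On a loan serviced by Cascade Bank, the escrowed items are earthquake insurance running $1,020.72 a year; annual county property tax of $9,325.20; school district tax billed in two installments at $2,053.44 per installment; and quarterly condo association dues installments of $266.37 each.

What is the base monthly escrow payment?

Earthquake insurance = $1,020.72/yr
County property tax = $9,325.20/yr
School district tax = $2,053.44 × 2 = $4,106.88/yr
Condo association dues = $266.37 × 4 = $1,065.48/yr
Annual escrow total = $15,518.28
Per month = $15,518.28 ÷ 12 = $1,293.19

$1,293.19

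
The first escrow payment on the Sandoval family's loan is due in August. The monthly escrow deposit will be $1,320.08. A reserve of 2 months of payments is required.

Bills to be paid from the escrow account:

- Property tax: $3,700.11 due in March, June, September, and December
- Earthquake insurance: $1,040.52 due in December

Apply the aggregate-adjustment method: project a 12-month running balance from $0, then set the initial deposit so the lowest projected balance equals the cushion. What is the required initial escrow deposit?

$4,480.50

Cushion = 2 × $1,320.08 = $2,640.16
Trial balance (start $0, +$1,320.08 each month, − disbursements):
  Aug: +$1,320.08 → $1,320.08
  Sep: +$1,320.08 − $3,700.11 → -$1,059.95
  Oct: +$1,320.08 → $260.13
  Nov: +$1,320.08 → $1,580.21
  Dec: +$1,320.08 − $4,740.63 → -$1,840.34
  Jan: +$1,320.08 → -$520.26
  Feb: +$1,320.08 → $799.82
  Mar: +$1,320.08 − $3,700.11 → -$1,580.21
  Apr: +$1,320.08 → -$260.13
  May: +$1,320.08 → $1,059.95
  Jun: +$1,320.08 − $3,700.11 → -$1,320.08
  Jul: +$1,320.08 → $0.00
Lowest trial balance = -$1,840.34 (Dec)
Initial deposit = cushion − low point = $2,640.16 − (-$1,840.34) = $4,480.50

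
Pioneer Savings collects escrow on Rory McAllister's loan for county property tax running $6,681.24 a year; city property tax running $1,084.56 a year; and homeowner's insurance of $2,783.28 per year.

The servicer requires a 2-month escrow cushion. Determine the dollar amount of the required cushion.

County property tax: $6,681.24 per year
City property tax: $1,084.56 per year
Homeowner's insurance: $2,783.28 per year
Combined annual = $6,681.24 + $1,084.56 + $2,783.28 = $10,549.08
Per month = $10,549.08 / 12 = $879.09
Reserve = 2 × $879.09 = $1,758.18

$1,758.18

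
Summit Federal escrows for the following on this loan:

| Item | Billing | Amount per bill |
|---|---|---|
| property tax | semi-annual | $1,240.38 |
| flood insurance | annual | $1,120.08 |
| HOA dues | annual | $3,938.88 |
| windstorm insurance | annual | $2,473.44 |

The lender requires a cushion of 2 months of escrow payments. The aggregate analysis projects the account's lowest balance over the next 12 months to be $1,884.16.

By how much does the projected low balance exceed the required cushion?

Property tax: $1,240.38 × 2 = $2,480.76 annually
Flood insurance: $1,120.08 annually
HOA dues: $3,938.88 annually
Windstorm insurance: $2,473.44 annually
Combined annual = $2,480.76 + $1,120.08 + $3,938.88 + $2,473.44 = $10,013.16
Per month = $10,013.16 ÷ 12 = $834.43
Cushion = 2 × $834.43 = $1,668.86
Excess over cushion: $1,884.16 − $1,668.86 = $215.30

$215.30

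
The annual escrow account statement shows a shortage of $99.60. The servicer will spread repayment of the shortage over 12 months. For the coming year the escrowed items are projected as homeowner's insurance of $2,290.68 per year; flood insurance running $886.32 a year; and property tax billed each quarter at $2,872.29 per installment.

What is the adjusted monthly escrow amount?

$1,230.48

Homeowner's insurance = $2,290.68
Flood insurance = $886.32
Property tax = $2,872.29 × 4 = $11,489.16
Combined annual = $14,666.16
Per month = $14,666.16 / 12 = $1,222.18
Shortage spread = $99.60 ÷ 12 = $8.30/mo
New monthly escrow = $1,222.18 + $8.30 = $1,230.48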